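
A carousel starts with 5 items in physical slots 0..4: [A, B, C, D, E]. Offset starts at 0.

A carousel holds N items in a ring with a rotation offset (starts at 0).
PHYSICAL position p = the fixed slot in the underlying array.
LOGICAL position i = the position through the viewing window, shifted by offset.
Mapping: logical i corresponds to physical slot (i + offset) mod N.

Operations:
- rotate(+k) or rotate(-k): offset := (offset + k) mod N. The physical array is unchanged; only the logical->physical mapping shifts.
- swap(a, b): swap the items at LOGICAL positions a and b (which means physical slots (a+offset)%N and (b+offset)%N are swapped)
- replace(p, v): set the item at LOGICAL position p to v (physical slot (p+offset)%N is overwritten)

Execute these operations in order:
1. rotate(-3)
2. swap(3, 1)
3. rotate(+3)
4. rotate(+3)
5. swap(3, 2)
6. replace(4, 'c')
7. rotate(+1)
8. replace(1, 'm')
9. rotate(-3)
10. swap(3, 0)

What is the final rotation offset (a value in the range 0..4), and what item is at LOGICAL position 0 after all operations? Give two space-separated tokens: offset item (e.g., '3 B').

After op 1 (rotate(-3)): offset=2, physical=[A,B,C,D,E], logical=[C,D,E,A,B]
After op 2 (swap(3, 1)): offset=2, physical=[D,B,C,A,E], logical=[C,A,E,D,B]
After op 3 (rotate(+3)): offset=0, physical=[D,B,C,A,E], logical=[D,B,C,A,E]
After op 4 (rotate(+3)): offset=3, physical=[D,B,C,A,E], logical=[A,E,D,B,C]
After op 5 (swap(3, 2)): offset=3, physical=[B,D,C,A,E], logical=[A,E,B,D,C]
After op 6 (replace(4, 'c')): offset=3, physical=[B,D,c,A,E], logical=[A,E,B,D,c]
After op 7 (rotate(+1)): offset=4, physical=[B,D,c,A,E], logical=[E,B,D,c,A]
After op 8 (replace(1, 'm')): offset=4, physical=[m,D,c,A,E], logical=[E,m,D,c,A]
After op 9 (rotate(-3)): offset=1, physical=[m,D,c,A,E], logical=[D,c,A,E,m]
After op 10 (swap(3, 0)): offset=1, physical=[m,E,c,A,D], logical=[E,c,A,D,m]

Answer: 1 E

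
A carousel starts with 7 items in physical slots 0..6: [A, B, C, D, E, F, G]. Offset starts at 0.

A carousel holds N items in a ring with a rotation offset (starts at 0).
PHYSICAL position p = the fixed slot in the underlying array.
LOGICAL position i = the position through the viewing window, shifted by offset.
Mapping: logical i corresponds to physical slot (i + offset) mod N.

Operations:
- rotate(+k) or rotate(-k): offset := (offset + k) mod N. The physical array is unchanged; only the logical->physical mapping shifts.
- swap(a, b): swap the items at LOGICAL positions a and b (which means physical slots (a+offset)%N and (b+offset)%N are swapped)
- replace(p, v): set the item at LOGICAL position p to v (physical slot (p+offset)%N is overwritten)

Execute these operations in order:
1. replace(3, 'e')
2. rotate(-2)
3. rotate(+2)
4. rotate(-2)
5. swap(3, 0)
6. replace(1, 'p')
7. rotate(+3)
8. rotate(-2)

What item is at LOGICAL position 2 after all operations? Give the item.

Answer: F

Derivation:
After op 1 (replace(3, 'e')): offset=0, physical=[A,B,C,e,E,F,G], logical=[A,B,C,e,E,F,G]
After op 2 (rotate(-2)): offset=5, physical=[A,B,C,e,E,F,G], logical=[F,G,A,B,C,e,E]
After op 3 (rotate(+2)): offset=0, physical=[A,B,C,e,E,F,G], logical=[A,B,C,e,E,F,G]
After op 4 (rotate(-2)): offset=5, physical=[A,B,C,e,E,F,G], logical=[F,G,A,B,C,e,E]
After op 5 (swap(3, 0)): offset=5, physical=[A,F,C,e,E,B,G], logical=[B,G,A,F,C,e,E]
After op 6 (replace(1, 'p')): offset=5, physical=[A,F,C,e,E,B,p], logical=[B,p,A,F,C,e,E]
After op 7 (rotate(+3)): offset=1, physical=[A,F,C,e,E,B,p], logical=[F,C,e,E,B,p,A]
After op 8 (rotate(-2)): offset=6, physical=[A,F,C,e,E,B,p], logical=[p,A,F,C,e,E,B]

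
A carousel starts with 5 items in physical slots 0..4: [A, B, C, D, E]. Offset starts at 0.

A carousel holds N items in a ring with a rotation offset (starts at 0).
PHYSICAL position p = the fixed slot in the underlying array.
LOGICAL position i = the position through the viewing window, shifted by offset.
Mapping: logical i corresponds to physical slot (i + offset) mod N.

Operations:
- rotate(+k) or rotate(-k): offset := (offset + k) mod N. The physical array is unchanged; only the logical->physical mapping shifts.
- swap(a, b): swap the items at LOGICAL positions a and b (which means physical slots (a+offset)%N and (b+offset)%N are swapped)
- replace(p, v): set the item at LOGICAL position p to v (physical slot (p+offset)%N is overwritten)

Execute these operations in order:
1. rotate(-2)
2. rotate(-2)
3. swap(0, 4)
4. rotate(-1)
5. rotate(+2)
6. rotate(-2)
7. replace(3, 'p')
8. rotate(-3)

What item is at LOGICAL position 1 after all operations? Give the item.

After op 1 (rotate(-2)): offset=3, physical=[A,B,C,D,E], logical=[D,E,A,B,C]
After op 2 (rotate(-2)): offset=1, physical=[A,B,C,D,E], logical=[B,C,D,E,A]
After op 3 (swap(0, 4)): offset=1, physical=[B,A,C,D,E], logical=[A,C,D,E,B]
After op 4 (rotate(-1)): offset=0, physical=[B,A,C,D,E], logical=[B,A,C,D,E]
After op 5 (rotate(+2)): offset=2, physical=[B,A,C,D,E], logical=[C,D,E,B,A]
After op 6 (rotate(-2)): offset=0, physical=[B,A,C,D,E], logical=[B,A,C,D,E]
After op 7 (replace(3, 'p')): offset=0, physical=[B,A,C,p,E], logical=[B,A,C,p,E]
After op 8 (rotate(-3)): offset=2, physical=[B,A,C,p,E], logical=[C,p,E,B,A]

Answer: p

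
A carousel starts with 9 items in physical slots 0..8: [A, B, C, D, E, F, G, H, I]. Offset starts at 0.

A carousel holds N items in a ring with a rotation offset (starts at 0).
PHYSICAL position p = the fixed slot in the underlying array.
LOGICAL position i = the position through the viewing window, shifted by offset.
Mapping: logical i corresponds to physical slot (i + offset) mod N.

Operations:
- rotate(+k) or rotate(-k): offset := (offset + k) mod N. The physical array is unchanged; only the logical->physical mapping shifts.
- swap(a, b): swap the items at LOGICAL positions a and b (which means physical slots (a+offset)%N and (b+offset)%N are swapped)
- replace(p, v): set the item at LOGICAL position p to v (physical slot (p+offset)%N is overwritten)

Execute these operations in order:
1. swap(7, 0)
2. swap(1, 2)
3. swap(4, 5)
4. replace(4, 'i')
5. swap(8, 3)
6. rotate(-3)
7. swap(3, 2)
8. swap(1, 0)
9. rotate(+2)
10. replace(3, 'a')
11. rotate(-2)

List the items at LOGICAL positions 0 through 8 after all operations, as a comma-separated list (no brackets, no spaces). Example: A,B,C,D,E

After op 1 (swap(7, 0)): offset=0, physical=[H,B,C,D,E,F,G,A,I], logical=[H,B,C,D,E,F,G,A,I]
After op 2 (swap(1, 2)): offset=0, physical=[H,C,B,D,E,F,G,A,I], logical=[H,C,B,D,E,F,G,A,I]
After op 3 (swap(4, 5)): offset=0, physical=[H,C,B,D,F,E,G,A,I], logical=[H,C,B,D,F,E,G,A,I]
After op 4 (replace(4, 'i')): offset=0, physical=[H,C,B,D,i,E,G,A,I], logical=[H,C,B,D,i,E,G,A,I]
After op 5 (swap(8, 3)): offset=0, physical=[H,C,B,I,i,E,G,A,D], logical=[H,C,B,I,i,E,G,A,D]
After op 6 (rotate(-3)): offset=6, physical=[H,C,B,I,i,E,G,A,D], logical=[G,A,D,H,C,B,I,i,E]
After op 7 (swap(3, 2)): offset=6, physical=[D,C,B,I,i,E,G,A,H], logical=[G,A,H,D,C,B,I,i,E]
After op 8 (swap(1, 0)): offset=6, physical=[D,C,B,I,i,E,A,G,H], logical=[A,G,H,D,C,B,I,i,E]
After op 9 (rotate(+2)): offset=8, physical=[D,C,B,I,i,E,A,G,H], logical=[H,D,C,B,I,i,E,A,G]
After op 10 (replace(3, 'a')): offset=8, physical=[D,C,a,I,i,E,A,G,H], logical=[H,D,C,a,I,i,E,A,G]
After op 11 (rotate(-2)): offset=6, physical=[D,C,a,I,i,E,A,G,H], logical=[A,G,H,D,C,a,I,i,E]

Answer: A,G,H,D,C,a,I,i,E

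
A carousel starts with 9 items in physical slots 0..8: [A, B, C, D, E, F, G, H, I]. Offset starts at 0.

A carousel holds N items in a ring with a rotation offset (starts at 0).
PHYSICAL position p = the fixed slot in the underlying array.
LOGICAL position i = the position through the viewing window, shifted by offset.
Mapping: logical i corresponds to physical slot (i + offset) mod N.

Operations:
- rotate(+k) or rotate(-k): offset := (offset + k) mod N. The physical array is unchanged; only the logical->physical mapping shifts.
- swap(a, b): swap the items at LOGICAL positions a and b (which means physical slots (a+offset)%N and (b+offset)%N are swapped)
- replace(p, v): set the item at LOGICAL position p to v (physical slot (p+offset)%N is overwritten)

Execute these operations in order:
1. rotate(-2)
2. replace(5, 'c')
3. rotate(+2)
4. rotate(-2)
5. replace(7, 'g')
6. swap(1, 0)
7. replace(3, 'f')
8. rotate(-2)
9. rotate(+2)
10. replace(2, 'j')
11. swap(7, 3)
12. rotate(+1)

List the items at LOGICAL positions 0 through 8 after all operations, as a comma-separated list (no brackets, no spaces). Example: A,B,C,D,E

After op 1 (rotate(-2)): offset=7, physical=[A,B,C,D,E,F,G,H,I], logical=[H,I,A,B,C,D,E,F,G]
After op 2 (replace(5, 'c')): offset=7, physical=[A,B,C,c,E,F,G,H,I], logical=[H,I,A,B,C,c,E,F,G]
After op 3 (rotate(+2)): offset=0, physical=[A,B,C,c,E,F,G,H,I], logical=[A,B,C,c,E,F,G,H,I]
After op 4 (rotate(-2)): offset=7, physical=[A,B,C,c,E,F,G,H,I], logical=[H,I,A,B,C,c,E,F,G]
After op 5 (replace(7, 'g')): offset=7, physical=[A,B,C,c,E,g,G,H,I], logical=[H,I,A,B,C,c,E,g,G]
After op 6 (swap(1, 0)): offset=7, physical=[A,B,C,c,E,g,G,I,H], logical=[I,H,A,B,C,c,E,g,G]
After op 7 (replace(3, 'f')): offset=7, physical=[A,f,C,c,E,g,G,I,H], logical=[I,H,A,f,C,c,E,g,G]
After op 8 (rotate(-2)): offset=5, physical=[A,f,C,c,E,g,G,I,H], logical=[g,G,I,H,A,f,C,c,E]
After op 9 (rotate(+2)): offset=7, physical=[A,f,C,c,E,g,G,I,H], logical=[I,H,A,f,C,c,E,g,G]
After op 10 (replace(2, 'j')): offset=7, physical=[j,f,C,c,E,g,G,I,H], logical=[I,H,j,f,C,c,E,g,G]
After op 11 (swap(7, 3)): offset=7, physical=[j,g,C,c,E,f,G,I,H], logical=[I,H,j,g,C,c,E,f,G]
After op 12 (rotate(+1)): offset=8, physical=[j,g,C,c,E,f,G,I,H], logical=[H,j,g,C,c,E,f,G,I]

Answer: H,j,g,C,c,E,f,G,I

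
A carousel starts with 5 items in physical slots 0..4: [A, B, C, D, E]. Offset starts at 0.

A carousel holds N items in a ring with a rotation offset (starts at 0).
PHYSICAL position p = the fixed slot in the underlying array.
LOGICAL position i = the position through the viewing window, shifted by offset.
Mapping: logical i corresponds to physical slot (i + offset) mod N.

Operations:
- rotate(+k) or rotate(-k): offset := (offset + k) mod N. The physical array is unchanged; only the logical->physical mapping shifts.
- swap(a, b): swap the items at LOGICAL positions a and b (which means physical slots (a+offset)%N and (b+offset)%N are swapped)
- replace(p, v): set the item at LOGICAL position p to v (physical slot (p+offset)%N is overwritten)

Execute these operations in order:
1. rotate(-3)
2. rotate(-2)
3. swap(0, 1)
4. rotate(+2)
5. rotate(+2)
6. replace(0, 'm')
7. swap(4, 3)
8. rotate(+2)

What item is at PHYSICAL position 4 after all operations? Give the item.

After op 1 (rotate(-3)): offset=2, physical=[A,B,C,D,E], logical=[C,D,E,A,B]
After op 2 (rotate(-2)): offset=0, physical=[A,B,C,D,E], logical=[A,B,C,D,E]
After op 3 (swap(0, 1)): offset=0, physical=[B,A,C,D,E], logical=[B,A,C,D,E]
After op 4 (rotate(+2)): offset=2, physical=[B,A,C,D,E], logical=[C,D,E,B,A]
After op 5 (rotate(+2)): offset=4, physical=[B,A,C,D,E], logical=[E,B,A,C,D]
After op 6 (replace(0, 'm')): offset=4, physical=[B,A,C,D,m], logical=[m,B,A,C,D]
After op 7 (swap(4, 3)): offset=4, physical=[B,A,D,C,m], logical=[m,B,A,D,C]
After op 8 (rotate(+2)): offset=1, physical=[B,A,D,C,m], logical=[A,D,C,m,B]

Answer: m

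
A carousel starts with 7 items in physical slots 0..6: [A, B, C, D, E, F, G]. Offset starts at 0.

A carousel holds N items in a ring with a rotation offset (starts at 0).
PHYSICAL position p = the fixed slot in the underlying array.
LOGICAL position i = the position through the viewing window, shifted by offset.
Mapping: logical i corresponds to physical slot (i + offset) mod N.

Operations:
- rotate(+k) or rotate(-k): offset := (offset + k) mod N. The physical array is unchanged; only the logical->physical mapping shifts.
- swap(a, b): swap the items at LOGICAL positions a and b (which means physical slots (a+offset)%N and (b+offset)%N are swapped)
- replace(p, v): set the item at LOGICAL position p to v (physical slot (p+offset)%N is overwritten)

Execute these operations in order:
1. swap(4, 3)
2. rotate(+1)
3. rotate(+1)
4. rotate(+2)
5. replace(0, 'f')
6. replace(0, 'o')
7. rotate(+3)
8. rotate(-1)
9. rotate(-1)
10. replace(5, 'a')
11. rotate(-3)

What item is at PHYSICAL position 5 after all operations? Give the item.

After op 1 (swap(4, 3)): offset=0, physical=[A,B,C,E,D,F,G], logical=[A,B,C,E,D,F,G]
After op 2 (rotate(+1)): offset=1, physical=[A,B,C,E,D,F,G], logical=[B,C,E,D,F,G,A]
After op 3 (rotate(+1)): offset=2, physical=[A,B,C,E,D,F,G], logical=[C,E,D,F,G,A,B]
After op 4 (rotate(+2)): offset=4, physical=[A,B,C,E,D,F,G], logical=[D,F,G,A,B,C,E]
After op 5 (replace(0, 'f')): offset=4, physical=[A,B,C,E,f,F,G], logical=[f,F,G,A,B,C,E]
After op 6 (replace(0, 'o')): offset=4, physical=[A,B,C,E,o,F,G], logical=[o,F,G,A,B,C,E]
After op 7 (rotate(+3)): offset=0, physical=[A,B,C,E,o,F,G], logical=[A,B,C,E,o,F,G]
After op 8 (rotate(-1)): offset=6, physical=[A,B,C,E,o,F,G], logical=[G,A,B,C,E,o,F]
After op 9 (rotate(-1)): offset=5, physical=[A,B,C,E,o,F,G], logical=[F,G,A,B,C,E,o]
After op 10 (replace(5, 'a')): offset=5, physical=[A,B,C,a,o,F,G], logical=[F,G,A,B,C,a,o]
After op 11 (rotate(-3)): offset=2, physical=[A,B,C,a,o,F,G], logical=[C,a,o,F,G,A,B]

Answer: F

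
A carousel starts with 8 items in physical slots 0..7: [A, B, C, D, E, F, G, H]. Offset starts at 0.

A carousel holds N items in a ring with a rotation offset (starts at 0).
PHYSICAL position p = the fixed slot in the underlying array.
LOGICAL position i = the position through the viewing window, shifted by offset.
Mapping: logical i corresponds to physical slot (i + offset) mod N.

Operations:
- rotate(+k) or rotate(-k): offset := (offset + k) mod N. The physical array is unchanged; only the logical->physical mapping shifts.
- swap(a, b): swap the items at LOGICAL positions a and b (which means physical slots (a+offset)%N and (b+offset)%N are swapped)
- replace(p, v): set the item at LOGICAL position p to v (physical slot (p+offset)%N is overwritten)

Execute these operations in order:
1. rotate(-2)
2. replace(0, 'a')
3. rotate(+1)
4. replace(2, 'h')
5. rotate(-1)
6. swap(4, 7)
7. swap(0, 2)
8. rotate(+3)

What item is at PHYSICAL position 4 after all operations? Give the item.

After op 1 (rotate(-2)): offset=6, physical=[A,B,C,D,E,F,G,H], logical=[G,H,A,B,C,D,E,F]
After op 2 (replace(0, 'a')): offset=6, physical=[A,B,C,D,E,F,a,H], logical=[a,H,A,B,C,D,E,F]
After op 3 (rotate(+1)): offset=7, physical=[A,B,C,D,E,F,a,H], logical=[H,A,B,C,D,E,F,a]
After op 4 (replace(2, 'h')): offset=7, physical=[A,h,C,D,E,F,a,H], logical=[H,A,h,C,D,E,F,a]
After op 5 (rotate(-1)): offset=6, physical=[A,h,C,D,E,F,a,H], logical=[a,H,A,h,C,D,E,F]
After op 6 (swap(4, 7)): offset=6, physical=[A,h,F,D,E,C,a,H], logical=[a,H,A,h,F,D,E,C]
After op 7 (swap(0, 2)): offset=6, physical=[a,h,F,D,E,C,A,H], logical=[A,H,a,h,F,D,E,C]
After op 8 (rotate(+3)): offset=1, physical=[a,h,F,D,E,C,A,H], logical=[h,F,D,E,C,A,H,a]

Answer: E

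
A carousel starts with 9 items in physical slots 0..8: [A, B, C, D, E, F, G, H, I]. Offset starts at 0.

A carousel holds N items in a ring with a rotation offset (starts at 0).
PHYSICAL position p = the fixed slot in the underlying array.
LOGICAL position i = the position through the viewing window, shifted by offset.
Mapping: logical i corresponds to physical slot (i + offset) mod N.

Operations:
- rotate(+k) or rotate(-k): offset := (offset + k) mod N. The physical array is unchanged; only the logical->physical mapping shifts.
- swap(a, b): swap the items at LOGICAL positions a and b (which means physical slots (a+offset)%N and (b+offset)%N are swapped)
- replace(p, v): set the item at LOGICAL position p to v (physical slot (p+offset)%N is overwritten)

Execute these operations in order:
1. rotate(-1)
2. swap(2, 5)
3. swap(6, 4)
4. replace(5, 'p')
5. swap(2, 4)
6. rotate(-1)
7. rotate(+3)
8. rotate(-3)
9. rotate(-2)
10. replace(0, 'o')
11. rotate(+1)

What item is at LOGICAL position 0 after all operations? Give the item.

Answer: G

Derivation:
After op 1 (rotate(-1)): offset=8, physical=[A,B,C,D,E,F,G,H,I], logical=[I,A,B,C,D,E,F,G,H]
After op 2 (swap(2, 5)): offset=8, physical=[A,E,C,D,B,F,G,H,I], logical=[I,A,E,C,D,B,F,G,H]
After op 3 (swap(6, 4)): offset=8, physical=[A,E,C,F,B,D,G,H,I], logical=[I,A,E,C,F,B,D,G,H]
After op 4 (replace(5, 'p')): offset=8, physical=[A,E,C,F,p,D,G,H,I], logical=[I,A,E,C,F,p,D,G,H]
After op 5 (swap(2, 4)): offset=8, physical=[A,F,C,E,p,D,G,H,I], logical=[I,A,F,C,E,p,D,G,H]
After op 6 (rotate(-1)): offset=7, physical=[A,F,C,E,p,D,G,H,I], logical=[H,I,A,F,C,E,p,D,G]
After op 7 (rotate(+3)): offset=1, physical=[A,F,C,E,p,D,G,H,I], logical=[F,C,E,p,D,G,H,I,A]
After op 8 (rotate(-3)): offset=7, physical=[A,F,C,E,p,D,G,H,I], logical=[H,I,A,F,C,E,p,D,G]
After op 9 (rotate(-2)): offset=5, physical=[A,F,C,E,p,D,G,H,I], logical=[D,G,H,I,A,F,C,E,p]
After op 10 (replace(0, 'o')): offset=5, physical=[A,F,C,E,p,o,G,H,I], logical=[o,G,H,I,A,F,C,E,p]
After op 11 (rotate(+1)): offset=6, physical=[A,F,C,E,p,o,G,H,I], logical=[G,H,I,A,F,C,E,p,o]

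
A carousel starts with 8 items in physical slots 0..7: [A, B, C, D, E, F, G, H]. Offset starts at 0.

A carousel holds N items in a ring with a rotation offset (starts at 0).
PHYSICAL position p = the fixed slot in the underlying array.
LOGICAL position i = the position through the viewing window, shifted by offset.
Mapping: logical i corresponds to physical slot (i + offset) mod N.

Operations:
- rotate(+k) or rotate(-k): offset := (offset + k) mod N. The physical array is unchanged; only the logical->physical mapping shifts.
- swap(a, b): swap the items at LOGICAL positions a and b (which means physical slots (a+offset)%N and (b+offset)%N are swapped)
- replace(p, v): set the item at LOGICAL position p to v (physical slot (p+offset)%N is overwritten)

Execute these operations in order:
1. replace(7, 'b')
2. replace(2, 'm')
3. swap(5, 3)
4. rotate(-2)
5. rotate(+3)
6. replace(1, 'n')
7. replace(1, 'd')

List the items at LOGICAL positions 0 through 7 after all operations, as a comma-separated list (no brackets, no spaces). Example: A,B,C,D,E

After op 1 (replace(7, 'b')): offset=0, physical=[A,B,C,D,E,F,G,b], logical=[A,B,C,D,E,F,G,b]
After op 2 (replace(2, 'm')): offset=0, physical=[A,B,m,D,E,F,G,b], logical=[A,B,m,D,E,F,G,b]
After op 3 (swap(5, 3)): offset=0, physical=[A,B,m,F,E,D,G,b], logical=[A,B,m,F,E,D,G,b]
After op 4 (rotate(-2)): offset=6, physical=[A,B,m,F,E,D,G,b], logical=[G,b,A,B,m,F,E,D]
After op 5 (rotate(+3)): offset=1, physical=[A,B,m,F,E,D,G,b], logical=[B,m,F,E,D,G,b,A]
After op 6 (replace(1, 'n')): offset=1, physical=[A,B,n,F,E,D,G,b], logical=[B,n,F,E,D,G,b,A]
After op 7 (replace(1, 'd')): offset=1, physical=[A,B,d,F,E,D,G,b], logical=[B,d,F,E,D,G,b,A]

Answer: B,d,F,E,D,G,b,A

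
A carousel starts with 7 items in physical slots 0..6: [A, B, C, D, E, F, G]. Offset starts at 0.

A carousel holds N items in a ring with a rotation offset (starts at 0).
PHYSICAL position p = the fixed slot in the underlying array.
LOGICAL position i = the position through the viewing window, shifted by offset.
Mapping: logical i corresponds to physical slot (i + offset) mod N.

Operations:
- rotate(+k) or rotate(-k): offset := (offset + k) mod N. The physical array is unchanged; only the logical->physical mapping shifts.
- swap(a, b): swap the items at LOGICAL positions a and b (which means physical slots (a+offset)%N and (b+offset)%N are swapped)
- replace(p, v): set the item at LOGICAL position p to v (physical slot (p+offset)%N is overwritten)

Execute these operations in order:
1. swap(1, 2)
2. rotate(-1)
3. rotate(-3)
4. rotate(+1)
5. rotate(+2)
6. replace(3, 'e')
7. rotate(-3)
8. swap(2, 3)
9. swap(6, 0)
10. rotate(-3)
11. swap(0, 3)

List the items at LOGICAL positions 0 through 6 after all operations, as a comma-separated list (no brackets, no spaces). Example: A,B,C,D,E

Answer: e,C,D,A,E,G,F

Derivation:
After op 1 (swap(1, 2)): offset=0, physical=[A,C,B,D,E,F,G], logical=[A,C,B,D,E,F,G]
After op 2 (rotate(-1)): offset=6, physical=[A,C,B,D,E,F,G], logical=[G,A,C,B,D,E,F]
After op 3 (rotate(-3)): offset=3, physical=[A,C,B,D,E,F,G], logical=[D,E,F,G,A,C,B]
After op 4 (rotate(+1)): offset=4, physical=[A,C,B,D,E,F,G], logical=[E,F,G,A,C,B,D]
After op 5 (rotate(+2)): offset=6, physical=[A,C,B,D,E,F,G], logical=[G,A,C,B,D,E,F]
After op 6 (replace(3, 'e')): offset=6, physical=[A,C,e,D,E,F,G], logical=[G,A,C,e,D,E,F]
After op 7 (rotate(-3)): offset=3, physical=[A,C,e,D,E,F,G], logical=[D,E,F,G,A,C,e]
After op 8 (swap(2, 3)): offset=3, physical=[A,C,e,D,E,G,F], logical=[D,E,G,F,A,C,e]
After op 9 (swap(6, 0)): offset=3, physical=[A,C,D,e,E,G,F], logical=[e,E,G,F,A,C,D]
After op 10 (rotate(-3)): offset=0, physical=[A,C,D,e,E,G,F], logical=[A,C,D,e,E,G,F]
After op 11 (swap(0, 3)): offset=0, physical=[e,C,D,A,E,G,F], logical=[e,C,D,A,E,G,F]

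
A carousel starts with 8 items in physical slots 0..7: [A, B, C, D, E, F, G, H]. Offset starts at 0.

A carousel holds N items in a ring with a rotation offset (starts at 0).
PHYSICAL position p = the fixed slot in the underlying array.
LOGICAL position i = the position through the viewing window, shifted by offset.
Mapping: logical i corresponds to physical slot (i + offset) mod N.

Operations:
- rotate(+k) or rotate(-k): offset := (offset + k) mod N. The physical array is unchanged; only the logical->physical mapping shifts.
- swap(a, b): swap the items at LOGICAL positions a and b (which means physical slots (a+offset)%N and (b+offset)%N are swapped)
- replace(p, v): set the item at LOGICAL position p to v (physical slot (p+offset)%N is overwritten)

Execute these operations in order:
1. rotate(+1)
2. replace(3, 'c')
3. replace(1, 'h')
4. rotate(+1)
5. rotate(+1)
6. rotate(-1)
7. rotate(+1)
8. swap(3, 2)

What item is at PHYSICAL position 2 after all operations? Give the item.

Answer: h

Derivation:
After op 1 (rotate(+1)): offset=1, physical=[A,B,C,D,E,F,G,H], logical=[B,C,D,E,F,G,H,A]
After op 2 (replace(3, 'c')): offset=1, physical=[A,B,C,D,c,F,G,H], logical=[B,C,D,c,F,G,H,A]
After op 3 (replace(1, 'h')): offset=1, physical=[A,B,h,D,c,F,G,H], logical=[B,h,D,c,F,G,H,A]
After op 4 (rotate(+1)): offset=2, physical=[A,B,h,D,c,F,G,H], logical=[h,D,c,F,G,H,A,B]
After op 5 (rotate(+1)): offset=3, physical=[A,B,h,D,c,F,G,H], logical=[D,c,F,G,H,A,B,h]
After op 6 (rotate(-1)): offset=2, physical=[A,B,h,D,c,F,G,H], logical=[h,D,c,F,G,H,A,B]
After op 7 (rotate(+1)): offset=3, physical=[A,B,h,D,c,F,G,H], logical=[D,c,F,G,H,A,B,h]
After op 8 (swap(3, 2)): offset=3, physical=[A,B,h,D,c,G,F,H], logical=[D,c,G,F,H,A,B,h]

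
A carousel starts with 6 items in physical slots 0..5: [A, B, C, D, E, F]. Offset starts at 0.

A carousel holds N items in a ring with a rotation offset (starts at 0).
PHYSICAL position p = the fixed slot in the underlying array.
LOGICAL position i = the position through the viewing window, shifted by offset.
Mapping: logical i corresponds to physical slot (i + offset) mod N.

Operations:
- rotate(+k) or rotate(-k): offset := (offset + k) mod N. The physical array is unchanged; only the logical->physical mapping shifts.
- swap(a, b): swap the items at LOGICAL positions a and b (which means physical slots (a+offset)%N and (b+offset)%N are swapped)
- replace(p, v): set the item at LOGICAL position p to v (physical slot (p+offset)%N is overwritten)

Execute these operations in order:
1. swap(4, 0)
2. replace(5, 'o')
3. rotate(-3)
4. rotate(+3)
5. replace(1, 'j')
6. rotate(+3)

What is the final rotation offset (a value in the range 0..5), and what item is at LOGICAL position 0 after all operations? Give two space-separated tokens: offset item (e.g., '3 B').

After op 1 (swap(4, 0)): offset=0, physical=[E,B,C,D,A,F], logical=[E,B,C,D,A,F]
After op 2 (replace(5, 'o')): offset=0, physical=[E,B,C,D,A,o], logical=[E,B,C,D,A,o]
After op 3 (rotate(-3)): offset=3, physical=[E,B,C,D,A,o], logical=[D,A,o,E,B,C]
After op 4 (rotate(+3)): offset=0, physical=[E,B,C,D,A,o], logical=[E,B,C,D,A,o]
After op 5 (replace(1, 'j')): offset=0, physical=[E,j,C,D,A,o], logical=[E,j,C,D,A,o]
After op 6 (rotate(+3)): offset=3, physical=[E,j,C,D,A,o], logical=[D,A,o,E,j,C]

Answer: 3 D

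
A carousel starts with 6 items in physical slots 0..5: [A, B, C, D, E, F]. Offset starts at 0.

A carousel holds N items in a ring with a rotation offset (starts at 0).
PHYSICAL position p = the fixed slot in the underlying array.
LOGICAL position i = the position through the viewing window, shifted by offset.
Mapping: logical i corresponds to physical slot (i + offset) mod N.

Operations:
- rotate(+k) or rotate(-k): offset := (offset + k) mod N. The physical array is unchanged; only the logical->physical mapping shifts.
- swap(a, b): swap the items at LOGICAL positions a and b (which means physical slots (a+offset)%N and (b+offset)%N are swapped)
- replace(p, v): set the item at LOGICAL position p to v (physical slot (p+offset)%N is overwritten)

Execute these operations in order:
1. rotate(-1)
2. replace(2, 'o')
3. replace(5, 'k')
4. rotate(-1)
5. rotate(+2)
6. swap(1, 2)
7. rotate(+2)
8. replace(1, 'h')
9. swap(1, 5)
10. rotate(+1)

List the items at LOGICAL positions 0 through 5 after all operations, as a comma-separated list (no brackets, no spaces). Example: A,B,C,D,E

After op 1 (rotate(-1)): offset=5, physical=[A,B,C,D,E,F], logical=[F,A,B,C,D,E]
After op 2 (replace(2, 'o')): offset=5, physical=[A,o,C,D,E,F], logical=[F,A,o,C,D,E]
After op 3 (replace(5, 'k')): offset=5, physical=[A,o,C,D,k,F], logical=[F,A,o,C,D,k]
After op 4 (rotate(-1)): offset=4, physical=[A,o,C,D,k,F], logical=[k,F,A,o,C,D]
After op 5 (rotate(+2)): offset=0, physical=[A,o,C,D,k,F], logical=[A,o,C,D,k,F]
After op 6 (swap(1, 2)): offset=0, physical=[A,C,o,D,k,F], logical=[A,C,o,D,k,F]
After op 7 (rotate(+2)): offset=2, physical=[A,C,o,D,k,F], logical=[o,D,k,F,A,C]
After op 8 (replace(1, 'h')): offset=2, physical=[A,C,o,h,k,F], logical=[o,h,k,F,A,C]
After op 9 (swap(1, 5)): offset=2, physical=[A,h,o,C,k,F], logical=[o,C,k,F,A,h]
After op 10 (rotate(+1)): offset=3, physical=[A,h,o,C,k,F], logical=[C,k,F,A,h,o]

Answer: C,k,F,A,h,o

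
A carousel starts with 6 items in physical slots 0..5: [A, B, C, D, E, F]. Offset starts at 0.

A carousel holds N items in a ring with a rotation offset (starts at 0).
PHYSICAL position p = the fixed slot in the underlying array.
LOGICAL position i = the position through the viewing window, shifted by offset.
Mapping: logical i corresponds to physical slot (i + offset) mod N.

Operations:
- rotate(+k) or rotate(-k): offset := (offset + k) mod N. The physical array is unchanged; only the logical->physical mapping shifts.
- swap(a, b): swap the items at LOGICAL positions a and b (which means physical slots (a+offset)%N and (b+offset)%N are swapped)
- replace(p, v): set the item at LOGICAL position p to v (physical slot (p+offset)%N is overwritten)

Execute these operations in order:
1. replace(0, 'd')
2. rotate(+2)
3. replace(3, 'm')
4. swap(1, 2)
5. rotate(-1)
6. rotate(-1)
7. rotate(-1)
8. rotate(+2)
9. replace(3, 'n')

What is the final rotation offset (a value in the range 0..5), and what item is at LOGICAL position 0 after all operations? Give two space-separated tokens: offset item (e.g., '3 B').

After op 1 (replace(0, 'd')): offset=0, physical=[d,B,C,D,E,F], logical=[d,B,C,D,E,F]
After op 2 (rotate(+2)): offset=2, physical=[d,B,C,D,E,F], logical=[C,D,E,F,d,B]
After op 3 (replace(3, 'm')): offset=2, physical=[d,B,C,D,E,m], logical=[C,D,E,m,d,B]
After op 4 (swap(1, 2)): offset=2, physical=[d,B,C,E,D,m], logical=[C,E,D,m,d,B]
After op 5 (rotate(-1)): offset=1, physical=[d,B,C,E,D,m], logical=[B,C,E,D,m,d]
After op 6 (rotate(-1)): offset=0, physical=[d,B,C,E,D,m], logical=[d,B,C,E,D,m]
After op 7 (rotate(-1)): offset=5, physical=[d,B,C,E,D,m], logical=[m,d,B,C,E,D]
After op 8 (rotate(+2)): offset=1, physical=[d,B,C,E,D,m], logical=[B,C,E,D,m,d]
After op 9 (replace(3, 'n')): offset=1, physical=[d,B,C,E,n,m], logical=[B,C,E,n,m,d]

Answer: 1 B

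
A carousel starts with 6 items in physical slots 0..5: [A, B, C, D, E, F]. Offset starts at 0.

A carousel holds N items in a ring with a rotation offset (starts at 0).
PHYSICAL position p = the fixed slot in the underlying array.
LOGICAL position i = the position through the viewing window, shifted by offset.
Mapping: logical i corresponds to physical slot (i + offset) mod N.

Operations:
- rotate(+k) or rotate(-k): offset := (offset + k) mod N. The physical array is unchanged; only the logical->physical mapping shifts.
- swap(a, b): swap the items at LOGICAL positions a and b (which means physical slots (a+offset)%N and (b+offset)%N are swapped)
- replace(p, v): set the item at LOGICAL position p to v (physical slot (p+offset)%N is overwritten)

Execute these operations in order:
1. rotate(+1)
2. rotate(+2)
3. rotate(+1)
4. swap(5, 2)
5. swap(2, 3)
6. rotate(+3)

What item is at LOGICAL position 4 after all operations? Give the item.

After op 1 (rotate(+1)): offset=1, physical=[A,B,C,D,E,F], logical=[B,C,D,E,F,A]
After op 2 (rotate(+2)): offset=3, physical=[A,B,C,D,E,F], logical=[D,E,F,A,B,C]
After op 3 (rotate(+1)): offset=4, physical=[A,B,C,D,E,F], logical=[E,F,A,B,C,D]
After op 4 (swap(5, 2)): offset=4, physical=[D,B,C,A,E,F], logical=[E,F,D,B,C,A]
After op 5 (swap(2, 3)): offset=4, physical=[B,D,C,A,E,F], logical=[E,F,B,D,C,A]
After op 6 (rotate(+3)): offset=1, physical=[B,D,C,A,E,F], logical=[D,C,A,E,F,B]

Answer: F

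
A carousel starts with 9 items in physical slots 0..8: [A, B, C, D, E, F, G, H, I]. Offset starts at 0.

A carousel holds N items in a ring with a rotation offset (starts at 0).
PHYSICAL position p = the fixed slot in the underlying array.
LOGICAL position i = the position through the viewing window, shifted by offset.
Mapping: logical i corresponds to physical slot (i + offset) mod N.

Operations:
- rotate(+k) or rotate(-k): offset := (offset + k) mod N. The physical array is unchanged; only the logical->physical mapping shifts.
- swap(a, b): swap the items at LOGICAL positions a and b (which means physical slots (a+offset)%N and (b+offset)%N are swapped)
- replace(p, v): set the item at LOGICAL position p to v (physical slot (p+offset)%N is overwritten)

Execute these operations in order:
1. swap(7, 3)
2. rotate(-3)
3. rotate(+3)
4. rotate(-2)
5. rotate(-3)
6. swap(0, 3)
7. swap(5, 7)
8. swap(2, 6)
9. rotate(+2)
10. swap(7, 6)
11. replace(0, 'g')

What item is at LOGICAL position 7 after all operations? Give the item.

After op 1 (swap(7, 3)): offset=0, physical=[A,B,C,H,E,F,G,D,I], logical=[A,B,C,H,E,F,G,D,I]
After op 2 (rotate(-3)): offset=6, physical=[A,B,C,H,E,F,G,D,I], logical=[G,D,I,A,B,C,H,E,F]
After op 3 (rotate(+3)): offset=0, physical=[A,B,C,H,E,F,G,D,I], logical=[A,B,C,H,E,F,G,D,I]
After op 4 (rotate(-2)): offset=7, physical=[A,B,C,H,E,F,G,D,I], logical=[D,I,A,B,C,H,E,F,G]
After op 5 (rotate(-3)): offset=4, physical=[A,B,C,H,E,F,G,D,I], logical=[E,F,G,D,I,A,B,C,H]
After op 6 (swap(0, 3)): offset=4, physical=[A,B,C,H,D,F,G,E,I], logical=[D,F,G,E,I,A,B,C,H]
After op 7 (swap(5, 7)): offset=4, physical=[C,B,A,H,D,F,G,E,I], logical=[D,F,G,E,I,C,B,A,H]
After op 8 (swap(2, 6)): offset=4, physical=[C,G,A,H,D,F,B,E,I], logical=[D,F,B,E,I,C,G,A,H]
After op 9 (rotate(+2)): offset=6, physical=[C,G,A,H,D,F,B,E,I], logical=[B,E,I,C,G,A,H,D,F]
After op 10 (swap(7, 6)): offset=6, physical=[C,G,A,D,H,F,B,E,I], logical=[B,E,I,C,G,A,D,H,F]
After op 11 (replace(0, 'g')): offset=6, physical=[C,G,A,D,H,F,g,E,I], logical=[g,E,I,C,G,A,D,H,F]

Answer: H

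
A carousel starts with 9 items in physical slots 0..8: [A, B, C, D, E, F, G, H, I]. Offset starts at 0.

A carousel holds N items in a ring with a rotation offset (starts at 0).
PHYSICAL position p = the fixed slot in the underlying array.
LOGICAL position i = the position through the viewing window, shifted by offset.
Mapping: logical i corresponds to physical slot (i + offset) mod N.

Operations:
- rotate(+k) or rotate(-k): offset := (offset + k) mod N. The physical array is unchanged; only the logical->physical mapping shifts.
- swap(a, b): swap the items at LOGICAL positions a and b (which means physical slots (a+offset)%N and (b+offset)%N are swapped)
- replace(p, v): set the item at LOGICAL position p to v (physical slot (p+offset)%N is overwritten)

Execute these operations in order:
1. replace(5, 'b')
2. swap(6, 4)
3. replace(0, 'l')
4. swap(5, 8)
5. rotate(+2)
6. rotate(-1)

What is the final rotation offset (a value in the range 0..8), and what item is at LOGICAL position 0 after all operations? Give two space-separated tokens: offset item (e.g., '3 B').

Answer: 1 B

Derivation:
After op 1 (replace(5, 'b')): offset=0, physical=[A,B,C,D,E,b,G,H,I], logical=[A,B,C,D,E,b,G,H,I]
After op 2 (swap(6, 4)): offset=0, physical=[A,B,C,D,G,b,E,H,I], logical=[A,B,C,D,G,b,E,H,I]
After op 3 (replace(0, 'l')): offset=0, physical=[l,B,C,D,G,b,E,H,I], logical=[l,B,C,D,G,b,E,H,I]
After op 4 (swap(5, 8)): offset=0, physical=[l,B,C,D,G,I,E,H,b], logical=[l,B,C,D,G,I,E,H,b]
After op 5 (rotate(+2)): offset=2, physical=[l,B,C,D,G,I,E,H,b], logical=[C,D,G,I,E,H,b,l,B]
After op 6 (rotate(-1)): offset=1, physical=[l,B,C,D,G,I,E,H,b], logical=[B,C,D,G,I,E,H,b,l]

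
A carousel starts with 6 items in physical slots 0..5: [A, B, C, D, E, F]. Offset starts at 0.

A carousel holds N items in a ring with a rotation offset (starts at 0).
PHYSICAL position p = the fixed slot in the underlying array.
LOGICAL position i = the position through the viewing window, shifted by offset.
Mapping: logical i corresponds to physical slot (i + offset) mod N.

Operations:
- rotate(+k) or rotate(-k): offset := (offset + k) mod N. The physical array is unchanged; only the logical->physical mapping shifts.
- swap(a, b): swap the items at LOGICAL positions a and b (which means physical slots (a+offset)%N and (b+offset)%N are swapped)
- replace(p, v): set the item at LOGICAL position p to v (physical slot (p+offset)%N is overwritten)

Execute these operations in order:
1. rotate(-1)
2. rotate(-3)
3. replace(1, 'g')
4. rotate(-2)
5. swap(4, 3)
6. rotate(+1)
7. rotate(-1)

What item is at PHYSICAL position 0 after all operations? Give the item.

After op 1 (rotate(-1)): offset=5, physical=[A,B,C,D,E,F], logical=[F,A,B,C,D,E]
After op 2 (rotate(-3)): offset=2, physical=[A,B,C,D,E,F], logical=[C,D,E,F,A,B]
After op 3 (replace(1, 'g')): offset=2, physical=[A,B,C,g,E,F], logical=[C,g,E,F,A,B]
After op 4 (rotate(-2)): offset=0, physical=[A,B,C,g,E,F], logical=[A,B,C,g,E,F]
After op 5 (swap(4, 3)): offset=0, physical=[A,B,C,E,g,F], logical=[A,B,C,E,g,F]
After op 6 (rotate(+1)): offset=1, physical=[A,B,C,E,g,F], logical=[B,C,E,g,F,A]
After op 7 (rotate(-1)): offset=0, physical=[A,B,C,E,g,F], logical=[A,B,C,E,g,F]

Answer: A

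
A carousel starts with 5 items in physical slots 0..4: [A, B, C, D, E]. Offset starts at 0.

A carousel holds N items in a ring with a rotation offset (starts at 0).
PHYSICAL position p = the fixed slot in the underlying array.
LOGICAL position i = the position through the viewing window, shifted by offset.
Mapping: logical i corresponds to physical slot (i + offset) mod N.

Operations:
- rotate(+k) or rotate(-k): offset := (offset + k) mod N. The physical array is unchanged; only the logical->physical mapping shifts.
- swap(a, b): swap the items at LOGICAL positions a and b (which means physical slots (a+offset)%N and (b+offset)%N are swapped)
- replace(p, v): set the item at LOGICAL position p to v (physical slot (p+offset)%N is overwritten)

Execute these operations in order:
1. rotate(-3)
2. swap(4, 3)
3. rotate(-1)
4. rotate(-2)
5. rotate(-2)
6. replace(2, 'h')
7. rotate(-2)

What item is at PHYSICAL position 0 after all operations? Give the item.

After op 1 (rotate(-3)): offset=2, physical=[A,B,C,D,E], logical=[C,D,E,A,B]
After op 2 (swap(4, 3)): offset=2, physical=[B,A,C,D,E], logical=[C,D,E,B,A]
After op 3 (rotate(-1)): offset=1, physical=[B,A,C,D,E], logical=[A,C,D,E,B]
After op 4 (rotate(-2)): offset=4, physical=[B,A,C,D,E], logical=[E,B,A,C,D]
After op 5 (rotate(-2)): offset=2, physical=[B,A,C,D,E], logical=[C,D,E,B,A]
After op 6 (replace(2, 'h')): offset=2, physical=[B,A,C,D,h], logical=[C,D,h,B,A]
After op 7 (rotate(-2)): offset=0, physical=[B,A,C,D,h], logical=[B,A,C,D,h]

Answer: B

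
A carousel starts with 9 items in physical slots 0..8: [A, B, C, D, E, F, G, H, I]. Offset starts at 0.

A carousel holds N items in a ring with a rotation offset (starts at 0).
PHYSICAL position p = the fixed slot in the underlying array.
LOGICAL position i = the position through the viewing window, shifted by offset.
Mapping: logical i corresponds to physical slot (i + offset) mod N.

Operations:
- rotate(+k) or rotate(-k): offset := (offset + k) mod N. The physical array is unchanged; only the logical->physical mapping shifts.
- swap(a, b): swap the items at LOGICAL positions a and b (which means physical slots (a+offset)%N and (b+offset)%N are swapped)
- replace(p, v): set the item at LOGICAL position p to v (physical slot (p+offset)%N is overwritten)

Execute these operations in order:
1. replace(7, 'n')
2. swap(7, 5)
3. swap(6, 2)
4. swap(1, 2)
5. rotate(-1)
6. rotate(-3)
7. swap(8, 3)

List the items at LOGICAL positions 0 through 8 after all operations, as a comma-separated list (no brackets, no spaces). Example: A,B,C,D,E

After op 1 (replace(7, 'n')): offset=0, physical=[A,B,C,D,E,F,G,n,I], logical=[A,B,C,D,E,F,G,n,I]
After op 2 (swap(7, 5)): offset=0, physical=[A,B,C,D,E,n,G,F,I], logical=[A,B,C,D,E,n,G,F,I]
After op 3 (swap(6, 2)): offset=0, physical=[A,B,G,D,E,n,C,F,I], logical=[A,B,G,D,E,n,C,F,I]
After op 4 (swap(1, 2)): offset=0, physical=[A,G,B,D,E,n,C,F,I], logical=[A,G,B,D,E,n,C,F,I]
After op 5 (rotate(-1)): offset=8, physical=[A,G,B,D,E,n,C,F,I], logical=[I,A,G,B,D,E,n,C,F]
After op 6 (rotate(-3)): offset=5, physical=[A,G,B,D,E,n,C,F,I], logical=[n,C,F,I,A,G,B,D,E]
After op 7 (swap(8, 3)): offset=5, physical=[A,G,B,D,I,n,C,F,E], logical=[n,C,F,E,A,G,B,D,I]

Answer: n,C,F,E,A,G,B,D,I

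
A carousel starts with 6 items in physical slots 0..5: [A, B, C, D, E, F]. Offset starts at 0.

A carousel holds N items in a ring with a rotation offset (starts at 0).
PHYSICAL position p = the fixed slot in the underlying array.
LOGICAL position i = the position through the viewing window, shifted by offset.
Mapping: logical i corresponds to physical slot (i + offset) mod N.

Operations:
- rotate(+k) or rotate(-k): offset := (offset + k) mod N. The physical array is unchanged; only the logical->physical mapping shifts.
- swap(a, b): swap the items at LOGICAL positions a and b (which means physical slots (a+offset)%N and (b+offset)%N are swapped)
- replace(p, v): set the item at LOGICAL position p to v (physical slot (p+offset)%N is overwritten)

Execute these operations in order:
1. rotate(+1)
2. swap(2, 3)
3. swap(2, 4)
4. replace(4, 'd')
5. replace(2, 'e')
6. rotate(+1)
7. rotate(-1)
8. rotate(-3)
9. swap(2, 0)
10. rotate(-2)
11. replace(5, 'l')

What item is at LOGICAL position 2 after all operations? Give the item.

After op 1 (rotate(+1)): offset=1, physical=[A,B,C,D,E,F], logical=[B,C,D,E,F,A]
After op 2 (swap(2, 3)): offset=1, physical=[A,B,C,E,D,F], logical=[B,C,E,D,F,A]
After op 3 (swap(2, 4)): offset=1, physical=[A,B,C,F,D,E], logical=[B,C,F,D,E,A]
After op 4 (replace(4, 'd')): offset=1, physical=[A,B,C,F,D,d], logical=[B,C,F,D,d,A]
After op 5 (replace(2, 'e')): offset=1, physical=[A,B,C,e,D,d], logical=[B,C,e,D,d,A]
After op 6 (rotate(+1)): offset=2, physical=[A,B,C,e,D,d], logical=[C,e,D,d,A,B]
After op 7 (rotate(-1)): offset=1, physical=[A,B,C,e,D,d], logical=[B,C,e,D,d,A]
After op 8 (rotate(-3)): offset=4, physical=[A,B,C,e,D,d], logical=[D,d,A,B,C,e]
After op 9 (swap(2, 0)): offset=4, physical=[D,B,C,e,A,d], logical=[A,d,D,B,C,e]
After op 10 (rotate(-2)): offset=2, physical=[D,B,C,e,A,d], logical=[C,e,A,d,D,B]
After op 11 (replace(5, 'l')): offset=2, physical=[D,l,C,e,A,d], logical=[C,e,A,d,D,l]

Answer: A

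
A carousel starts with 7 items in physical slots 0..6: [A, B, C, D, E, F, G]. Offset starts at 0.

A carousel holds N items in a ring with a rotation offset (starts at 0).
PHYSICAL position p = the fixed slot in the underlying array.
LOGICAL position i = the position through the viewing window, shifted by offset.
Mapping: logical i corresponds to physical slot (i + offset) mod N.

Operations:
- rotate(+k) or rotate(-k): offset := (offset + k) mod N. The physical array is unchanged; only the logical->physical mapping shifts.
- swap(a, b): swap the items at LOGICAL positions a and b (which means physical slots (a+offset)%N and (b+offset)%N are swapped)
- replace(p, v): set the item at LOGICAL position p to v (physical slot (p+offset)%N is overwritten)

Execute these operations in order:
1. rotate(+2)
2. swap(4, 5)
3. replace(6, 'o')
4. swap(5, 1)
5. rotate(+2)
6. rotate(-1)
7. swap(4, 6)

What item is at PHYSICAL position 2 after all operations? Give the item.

After op 1 (rotate(+2)): offset=2, physical=[A,B,C,D,E,F,G], logical=[C,D,E,F,G,A,B]
After op 2 (swap(4, 5)): offset=2, physical=[G,B,C,D,E,F,A], logical=[C,D,E,F,A,G,B]
After op 3 (replace(6, 'o')): offset=2, physical=[G,o,C,D,E,F,A], logical=[C,D,E,F,A,G,o]
After op 4 (swap(5, 1)): offset=2, physical=[D,o,C,G,E,F,A], logical=[C,G,E,F,A,D,o]
After op 5 (rotate(+2)): offset=4, physical=[D,o,C,G,E,F,A], logical=[E,F,A,D,o,C,G]
After op 6 (rotate(-1)): offset=3, physical=[D,o,C,G,E,F,A], logical=[G,E,F,A,D,o,C]
After op 7 (swap(4, 6)): offset=3, physical=[C,o,D,G,E,F,A], logical=[G,E,F,A,C,o,D]

Answer: D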